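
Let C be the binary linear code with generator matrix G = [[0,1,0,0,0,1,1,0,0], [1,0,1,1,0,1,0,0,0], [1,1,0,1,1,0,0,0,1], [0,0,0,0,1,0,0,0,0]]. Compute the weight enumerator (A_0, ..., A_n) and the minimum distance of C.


Weight distribution: A_0 = 1, A_1 = 1, A_3 = 2, A_4 = 5, A_5 = 5, A_6 = 2. Minimum distance d = 1.

Enumerate all 2^4 = 16 messages m ∈ F_2^4.
For each, compute codeword c = mG in F_2^9, then tally its weight.
  m = 0000 → c = 000000000, weight = 0.
  m = 1000 → c = 010001100, weight = 3.
  m = 0100 → c = 101101000, weight = 4.
  m = 1100 → c = 111100100, weight = 5.
  m = 0010 → c = 110110001, weight = 5.
  m = 1010 → c = 100111101, weight = 6.
  m = 0110 → c = 011011001, weight = 5.
  m = 1110 → c = 001010101, weight = 4.
  m = 0001 → c = 000010000, weight = 1.
  m = 1001 → c = 010011100, weight = 4.
  m = 0101 → c = 101111000, weight = 5.
  m = 1101 → c = 111110100, weight = 6.
  m = 0011 → c = 110100001, weight = 4.
  m = 1011 → c = 100101101, weight = 5.
  m = 0111 → c = 011001001, weight = 4.
  m = 1111 → c = 001000101, weight = 3.
Tally weights:
  weight 0: 1 codewords.
  weight 1: 1 codewords.
  weight 3: 2 codewords.
  weight 4: 5 codewords.
  weight 5: 5 codewords.
  weight 6: 2 codewords.
Minimum distance d = smallest w > 0 with A_w > 0 = 1.
Sanity: Σ A_w = 16 = 2^4 = 16 ✓.


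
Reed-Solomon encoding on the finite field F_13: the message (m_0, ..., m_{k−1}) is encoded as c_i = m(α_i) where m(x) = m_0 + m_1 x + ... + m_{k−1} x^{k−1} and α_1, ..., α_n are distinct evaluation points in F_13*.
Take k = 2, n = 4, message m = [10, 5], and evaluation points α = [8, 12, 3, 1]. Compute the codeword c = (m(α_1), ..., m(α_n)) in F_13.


c = [11, 5, 12, 2]

Message polynomial: m(x) = 10 + 5·x (mod 13).
For each evaluation point α_i, compute m(α_i) mod 13:
  α_1 = 8: Horner steps 5 → 11, so m(8) = 11.
  α_2 = 12: Horner steps 5 → 5, so m(12) = 5.
  α_3 = 3: Horner steps 5 → 12, so m(3) = 12.
  α_4 = 1: Horner steps 5 → 2, so m(1) = 2.
Codeword c = [11, 5, 12, 2] ∈ F_13^4.


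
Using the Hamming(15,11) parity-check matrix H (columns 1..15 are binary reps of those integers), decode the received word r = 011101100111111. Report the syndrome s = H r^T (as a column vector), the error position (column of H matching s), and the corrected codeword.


s = (0, 1, 0, 1)^T, error position = 5, corrected codeword c = 011111100111111

Compute s = H r^T mod 2 one row at a time:
  s_1 = 0 + 0 + 1 + 1 + 1 + 1 + 1 + 1 = 6 ≡ 0 (mod 2).
  s_2 = 1 + 0 + 1 + 1 + 1 + 1 + 1 + 1 = 7 ≡ 1 (mod 2).
  s_3 = 1 + 1 + 1 + 1 + 1 + 1 + 1 + 1 = 8 ≡ 0 (mod 2).
  s_4 = 0 + 1 + 0 + 1 + 0 + 1 + 1 + 1 = 5 ≡ 1 (mod 2).
s = (0, 1, 0, 1)^T — this equals column 5 of H (binary 0101), so error is at position 5.
Correct: flip bit 5 of r = 011101100111111 to get c = 011111100111111.


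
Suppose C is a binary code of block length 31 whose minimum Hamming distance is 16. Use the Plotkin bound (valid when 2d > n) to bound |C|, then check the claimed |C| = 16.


Plotkin bound M ≤ 32; given |C| = 16 ≤ bound (satisfied).

Check applicability: 2d = 32, n = 31.
2d − n = 1 > 0, so Plotkin applies.
Compute d/(2d−n) = 16/1 ≈ 16.0000.
⌊d/(2d−n)⌋ = 16.
Plotkin bound: M ≤ 2·16 = 32.
Given |C| = 16, check: satisfied.
This |C| is below the Plotkin bound.


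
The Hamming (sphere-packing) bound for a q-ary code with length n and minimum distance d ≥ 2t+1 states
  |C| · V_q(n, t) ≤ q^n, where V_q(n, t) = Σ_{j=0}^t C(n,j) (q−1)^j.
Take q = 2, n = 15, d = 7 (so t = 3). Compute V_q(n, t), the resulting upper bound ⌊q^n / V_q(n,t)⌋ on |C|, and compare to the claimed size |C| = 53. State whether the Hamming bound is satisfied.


V_q(n, t) = 576, q^n = 32768, Hamming bound = 56, |C| = 53 ≤ bound (satisfied).

Step 1: Compute V_q(n, t) = Σ_{j=0}^3 C(n, j) (q−1)^j.
  j = 0: C(15,0)·(1)^0 = 1·1 = 1.
  j = 1: C(15,1)·(1)^1 = 15·1 = 15.
  j = 2: C(15,2)·(1)^2 = 105·1 = 105.
  j = 3: C(15,3)·(1)^3 = 455·1 = 455.
  V_q(n, t) = 1 + 15 + 105 + 455 = 576.
Step 2: q^n = 2^15 = 32768.
Step 3: Hamming bound ⌊q^n / V_q(n,t)⌋ = ⌊32768/576⌋ = 56.
Step 4: Compare |C| = 53 to 56: satisfied.
The claimed |C| lies below the Hamming bound.


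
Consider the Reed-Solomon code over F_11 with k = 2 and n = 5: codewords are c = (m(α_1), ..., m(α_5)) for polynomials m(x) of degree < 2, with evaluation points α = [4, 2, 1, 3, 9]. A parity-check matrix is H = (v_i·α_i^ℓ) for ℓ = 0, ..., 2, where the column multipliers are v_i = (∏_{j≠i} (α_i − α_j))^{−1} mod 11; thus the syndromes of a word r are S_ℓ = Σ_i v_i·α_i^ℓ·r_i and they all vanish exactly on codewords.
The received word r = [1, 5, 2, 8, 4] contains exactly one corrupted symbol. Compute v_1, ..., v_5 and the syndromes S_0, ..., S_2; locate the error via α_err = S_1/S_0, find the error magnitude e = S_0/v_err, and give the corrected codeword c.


S = (4, 5, 9), error at position 1, error magnitude e = 1, c = [0, 5, 2, 8, 4].

Step 1: column multipliers v_i = (∏_{j≠i}(α_i − α_j))^{−1} mod 11.
  i = 1 (α = 4): (4−2)(4−1)(4−3)(4−9) = 2·3·1·(−5) = −30 ≡ 3, so v_1 = 3^{−1} = 4 (mod 11).
  i = 2 (α = 2): (2−4)(2−1)(2−3)(2−9) = (−2)·1·(−1)·(−7) = −14 ≡ 8, so v_2 = 8^{−1} = 7 (mod 11).
  i = 3 (α = 1): (1−4)(1−2)(1−3)(1−9) = (−3)·(−1)·(−2)·(−8) = 48 ≡ 4, so v_3 = 4^{−1} = 3 (mod 11).
  i = 4 (α = 3): (3−4)(3−2)(3−1)(3−9) = (−1)·1·2·(−6) = 12 ≡ 1, so v_4 = 1^{−1} = 1 (mod 11).
  i = 5 (α = 9): (9−4)(9−2)(9−1)(9−3) = 5·7·8·6 = 1680 ≡ 8, so v_5 = 8^{−1} = 7 (mod 11).
  v = [4, 7, 3, 1, 7].
Step 2: syndromes of r = [1, 5, 2, 8, 4] (all sums mod 11).
  S_0 = Σ v_i r_i = 4·1 + 7·5 + 3·2 + 1·8 + 7·4 = 81 ≡ 4.
  S_1 = Σ v_i α_i r_i = 4·4·1 + 7·2·5 + 3·1·2 + 1·3·8 + 7·9·4 = 368 ≡ 5.
  α_i^2 mod 11 = [5, 4, 1, 9, 4].
  S_2 = Σ v_i α_i^2 r_i = 4·5·1 + 7·4·5 + 3·1·2 + 1·9·8 + 7·4·4 = 350 ≡ 9.
  S = (4, 5, 9) ≠ 0, so r is not a codeword (an error is present).
Step 3: locate the error. For a single error e at position i, S_ℓ = v_i·e·α_i^ℓ, so α_err = S_1/S_0.
  S_0^{−1} = 4^{−1} = 3 (mod 11), so α_err = 5·3 = 15 ≡ 4 = α_1. Error position i = 1.
  Consistency check: S_2/S_1 = 9·9 = 81 ≡ 4 = α_err ✓ (single-error assumption holds).
Step 4: error magnitude e = S_0/v_1 = S_0·∏_{j≠1}(α_1 − α_j) = 4·3 = 12 ≡ 1 (mod 11).
Step 5: correct position 1: c_1 = r_1 − e = 1 − 1 ≡ 0 (mod 11). Hence c = [0, 5, 2, 8, 4].
  Check: interpolating c through the α_i gives m(x) = 10 + 3·x (degree < 2) with m(α_i) = c_i for every i, so c is indeed a codeword.


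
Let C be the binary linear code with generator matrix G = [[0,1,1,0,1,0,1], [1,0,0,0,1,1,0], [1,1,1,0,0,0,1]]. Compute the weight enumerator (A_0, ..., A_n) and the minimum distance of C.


Weight distribution: A_0 = 1, A_1 = 1, A_2 = 1, A_3 = 1, A_4 = 2, A_5 = 2. Minimum distance d = 1.

Enumerate all 2^3 = 8 messages m ∈ F_2^3.
For each, compute codeword c = mG in F_2^7, then tally its weight.
  m = 000 → c = 0000000, weight = 0.
  m = 100 → c = 0110101, weight = 4.
  m = 010 → c = 1000110, weight = 3.
  m = 110 → c = 1110011, weight = 5.
  m = 001 → c = 1110001, weight = 4.
  m = 101 → c = 1000100, weight = 2.
  m = 011 → c = 0110111, weight = 5.
  m = 111 → c = 0000010, weight = 1.
Tally weights:
  weight 0: 1 codewords.
  weight 1: 1 codewords.
  weight 2: 1 codewords.
  weight 3: 1 codewords.
  weight 4: 2 codewords.
  weight 5: 2 codewords.
Minimum distance d = smallest w > 0 with A_w > 0 = 1.
Sanity: Σ A_w = 8 = 2^3 = 8 ✓.


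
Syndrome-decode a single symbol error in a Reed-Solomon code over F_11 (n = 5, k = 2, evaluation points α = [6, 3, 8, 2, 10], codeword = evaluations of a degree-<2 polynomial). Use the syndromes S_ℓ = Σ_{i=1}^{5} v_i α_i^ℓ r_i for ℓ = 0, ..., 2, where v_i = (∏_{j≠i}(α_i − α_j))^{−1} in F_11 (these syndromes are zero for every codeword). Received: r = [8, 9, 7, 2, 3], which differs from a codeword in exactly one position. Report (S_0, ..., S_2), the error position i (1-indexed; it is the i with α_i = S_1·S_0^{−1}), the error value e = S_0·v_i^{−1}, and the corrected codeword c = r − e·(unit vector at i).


S = (7, 1, 8), error at position 3, error magnitude e = 7, c = [8, 9, 0, 2, 3].

Step 1: column multipliers v_i = (∏_{j≠i}(α_i − α_j))^{−1} mod 11.
  i = 1 (α = 6): (6−3)(6−8)(6−2)(6−10) = 3·(−2)·4·(−4) = 96 ≡ 8, so v_1 = 8^{−1} = 7 (mod 11).
  i = 2 (α = 3): (3−6)(3−8)(3−2)(3−10) = (−3)·(−5)·1·(−7) = −105 ≡ 5, so v_2 = 5^{−1} = 9 (mod 11).
  i = 3 (α = 8): (8−6)(8−3)(8−2)(8−10) = 2·5·6·(−2) = −120 ≡ 1, so v_3 = 1^{−1} = 1 (mod 11).
  i = 4 (α = 2): (2−6)(2−3)(2−8)(2−10) = (−4)·(−1)·(−6)·(−8) = 192 ≡ 5, so v_4 = 5^{−1} = 9 (mod 11).
  i = 5 (α = 10): (10−6)(10−3)(10−8)(10−2) = 4·7·2·8 = 448 ≡ 8, so v_5 = 8^{−1} = 7 (mod 11).
  v = [7, 9, 1, 9, 7].
Step 2: syndromes of r = [8, 9, 7, 2, 3] (all sums mod 11).
  S_0 = Σ v_i r_i = 7·8 + 9·9 + 1·7 + 9·2 + 7·3 = 183 ≡ 7.
  S_1 = Σ v_i α_i r_i = 7·6·8 + 9·3·9 + 1·8·7 + 9·2·2 + 7·10·3 = 881 ≡ 1.
  α_i^2 mod 11 = [3, 9, 9, 4, 1].
  S_2 = Σ v_i α_i^2 r_i = 7·3·8 + 9·9·9 + 1·9·7 + 9·4·2 + 7·1·3 = 1053 ≡ 8.
  S = (7, 1, 8) ≠ 0, so r is not a codeword (an error is present).
Step 3: locate the error. For a single error e at position i, S_ℓ = v_i·e·α_i^ℓ, so α_err = S_1/S_0.
  S_0^{−1} = 7^{−1} = 8 (mod 11), so α_err = 1·8 = 8 ≡ 8 = α_3. Error position i = 3.
  Consistency check: S_2/S_1 = 8·1 = 8 ≡ 8 = α_err ✓ (single-error assumption holds).
Step 4: error magnitude e = S_0/v_3 = S_0·∏_{j≠3}(α_3 − α_j) = 7·1 = 7 ≡ 7 (mod 11).
Step 5: correct position 3: c_3 = r_3 − e = 7 − 7 ≡ 0 (mod 11). Hence c = [8, 9, 0, 2, 3].
  Check: interpolating c through the α_i gives m(x) = 10 + 7·x (degree < 2) with m(α_i) = c_i for every i, so c is indeed a codeword.


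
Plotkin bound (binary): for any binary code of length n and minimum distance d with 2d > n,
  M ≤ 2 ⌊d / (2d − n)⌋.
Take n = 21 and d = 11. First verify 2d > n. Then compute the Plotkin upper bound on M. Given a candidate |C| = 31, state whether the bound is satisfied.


Plotkin bound M ≤ 22; given |C| = 31 > bound (violated).

Check applicability: 2d = 22, n = 21.
2d − n = 1 > 0, so Plotkin applies.
Compute d/(2d−n) = 11/1 ≈ 11.0000.
⌊d/(2d−n)⌋ = 11.
Plotkin bound: M ≤ 2·11 = 22.
Given |C| = 31, check: VIOLATED.
This |C| is above the Plotkin bound, so no binary code with n = 21, d = 11 and 31 codewords exists.


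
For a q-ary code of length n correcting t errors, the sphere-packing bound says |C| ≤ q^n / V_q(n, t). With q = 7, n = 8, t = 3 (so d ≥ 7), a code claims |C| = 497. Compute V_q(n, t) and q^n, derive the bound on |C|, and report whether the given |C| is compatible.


V_q(n, t) = 13153, q^n = 5764801, Hamming bound = 438, |C| = 497 > bound (violated).

Step 1: Compute V_q(n, t) = Σ_{j=0}^3 C(n, j) (q−1)^j.
  j = 0: C(8,0)·(6)^0 = 1·1 = 1.
  j = 1: C(8,1)·(6)^1 = 8·6 = 48.
  j = 2: C(8,2)·(6)^2 = 28·36 = 1008.
  j = 3: C(8,3)·(6)^3 = 56·216 = 12096.
  V_q(n, t) = 1 + 48 + 1008 + 12096 = 13153.
Step 2: q^n = 7^8 = 5764801.
Step 3: Hamming bound ⌊q^n / V_q(n,t)⌋ = ⌊5764801/13153⌋ = 438.
Step 4: Compare |C| = 497 to 438: violated.
The claimed |C| lies above the Hamming bound, so no 7-ary code of length 8 with d ≥ 7 can have 497 codewords.


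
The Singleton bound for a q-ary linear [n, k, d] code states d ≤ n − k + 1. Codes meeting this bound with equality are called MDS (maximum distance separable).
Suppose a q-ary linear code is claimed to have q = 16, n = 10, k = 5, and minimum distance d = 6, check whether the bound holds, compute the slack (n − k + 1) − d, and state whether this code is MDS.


Singleton RHS = n − k + 1 = 6, slack = 0, bound satisfied, MDS.

Singleton bound: d ≤ n − k + 1.
Here n = 10, k = 5, so n − k + 1 = 6.
Given d = 6, check d ≤ 6: YES.
Slack = (n − k + 1) − d = 0.
The code is MDS (slack = 0).
Description: the claimed parameters are [10, 5, 6]_16; such a code would be MDS (meets Singleton bound).


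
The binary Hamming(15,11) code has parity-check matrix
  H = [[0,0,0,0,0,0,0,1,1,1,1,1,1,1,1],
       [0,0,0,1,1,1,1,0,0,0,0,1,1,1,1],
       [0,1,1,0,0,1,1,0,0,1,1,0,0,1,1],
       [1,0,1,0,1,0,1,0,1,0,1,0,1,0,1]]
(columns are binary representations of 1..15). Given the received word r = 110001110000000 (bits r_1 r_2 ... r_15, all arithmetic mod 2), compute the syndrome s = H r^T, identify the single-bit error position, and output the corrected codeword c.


s = (1, 0, 1, 0)^T, error position = 10, corrected codeword c = 110001110100000

Compute s = H r^T mod 2 one row at a time:
  s_1 = 1 + 0 + 0 + 0 + 0 + 0 + 0 + 0 = 1 ≡ 1 (mod 2).
  s_2 = 0 + 0 + 1 + 1 + 0 + 0 + 0 + 0 = 2 ≡ 0 (mod 2).
  s_3 = 1 + 0 + 1 + 1 + 0 + 0 + 0 + 0 = 3 ≡ 1 (mod 2).
  s_4 = 1 + 0 + 0 + 1 + 0 + 0 + 0 + 0 = 2 ≡ 0 (mod 2).
s = (1, 0, 1, 0)^T — this equals column 10 of H (binary 1010), so error is at position 10.
Correct: flip bit 10 of r = 110001110000000 to get c = 110001110100000.


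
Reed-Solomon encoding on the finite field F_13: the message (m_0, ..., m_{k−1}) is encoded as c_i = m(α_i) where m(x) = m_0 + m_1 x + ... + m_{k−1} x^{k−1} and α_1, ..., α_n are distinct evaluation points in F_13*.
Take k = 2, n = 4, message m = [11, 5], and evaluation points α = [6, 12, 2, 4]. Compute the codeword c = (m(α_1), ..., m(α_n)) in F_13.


c = [2, 6, 8, 5]

Message polynomial: m(x) = 11 + 5·x (mod 13).
For each evaluation point α_i, compute m(α_i) mod 13:
  α_1 = 6: Horner steps 5 → 2, so m(6) = 2.
  α_2 = 12: Horner steps 5 → 6, so m(12) = 6.
  α_3 = 2: Horner steps 5 → 8, so m(2) = 8.
  α_4 = 4: Horner steps 5 → 5, so m(4) = 5.
Codeword c = [2, 6, 8, 5] ∈ F_13^4.


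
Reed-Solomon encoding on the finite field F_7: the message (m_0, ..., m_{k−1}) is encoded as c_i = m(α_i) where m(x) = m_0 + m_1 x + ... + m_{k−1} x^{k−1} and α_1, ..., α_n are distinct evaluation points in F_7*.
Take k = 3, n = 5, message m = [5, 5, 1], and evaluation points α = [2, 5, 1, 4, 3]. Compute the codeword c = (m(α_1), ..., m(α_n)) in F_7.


c = [5, 6, 4, 6, 1]

Message polynomial: m(x) = 5 + 5·x + 1·x^2 (mod 7).
For each evaluation point α_i, compute m(α_i) mod 7:
  α_1 = 2: Horner steps 1 → 0 → 5, so m(2) = 5.
  α_2 = 5: Horner steps 1 → 3 → 6, so m(5) = 6.
  α_3 = 1: Horner steps 1 → 6 → 4, so m(1) = 4.
  α_4 = 4: Horner steps 1 → 2 → 6, so m(4) = 6.
  α_5 = 3: Horner steps 1 → 1 → 1, so m(3) = 1.
Codeword c = [5, 6, 4, 6, 1] ∈ F_7^5.


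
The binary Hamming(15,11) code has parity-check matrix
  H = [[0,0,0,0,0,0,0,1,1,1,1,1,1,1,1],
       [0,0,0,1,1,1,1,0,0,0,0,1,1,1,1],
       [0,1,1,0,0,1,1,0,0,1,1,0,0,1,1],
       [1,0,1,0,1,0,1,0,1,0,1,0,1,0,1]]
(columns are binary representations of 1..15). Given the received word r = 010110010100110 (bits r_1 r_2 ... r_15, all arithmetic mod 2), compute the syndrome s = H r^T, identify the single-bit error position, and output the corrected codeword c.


s = (0, 0, 1, 0)^T, error position = 2, corrected codeword c = 000110010100110

Compute s = H r^T mod 2 one row at a time:
  s_1 = 1 + 0 + 1 + 0 + 0 + 1 + 1 + 0 = 4 ≡ 0 (mod 2).
  s_2 = 1 + 1 + 0 + 0 + 0 + 1 + 1 + 0 = 4 ≡ 0 (mod 2).
  s_3 = 1 + 0 + 0 + 0 + 1 + 0 + 1 + 0 = 3 ≡ 1 (mod 2).
  s_4 = 0 + 0 + 1 + 0 + 0 + 0 + 1 + 0 = 2 ≡ 0 (mod 2).
s = (0, 0, 1, 0)^T — this equals column 2 of H (binary 0010), so error is at position 2.
Correct: flip bit 2 of r = 010110010100110 to get c = 000110010100110.


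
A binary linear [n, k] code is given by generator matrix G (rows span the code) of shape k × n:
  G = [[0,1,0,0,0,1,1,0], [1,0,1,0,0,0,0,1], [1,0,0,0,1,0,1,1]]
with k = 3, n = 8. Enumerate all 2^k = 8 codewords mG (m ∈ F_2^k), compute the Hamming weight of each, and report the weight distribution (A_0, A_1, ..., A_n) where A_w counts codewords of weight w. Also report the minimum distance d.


Weight distribution: A_0 = 1, A_3 = 3, A_4 = 2, A_5 = 1, A_6 = 1. Minimum distance d = 3.

Enumerate all 2^3 = 8 messages m ∈ F_2^3.
For each, compute codeword c = mG in F_2^8, then tally its weight.
  m = 000 → c = 00000000, weight = 0.
  m = 100 → c = 01000110, weight = 3.
  m = 010 → c = 10100001, weight = 3.
  m = 110 → c = 11100111, weight = 6.
  m = 001 → c = 10001011, weight = 4.
  m = 101 → c = 11001101, weight = 5.
  m = 011 → c = 00101010, weight = 3.
  m = 111 → c = 01101100, weight = 4.
Tally weights:
  weight 0: 1 codewords.
  weight 3: 3 codewords.
  weight 4: 2 codewords.
  weight 5: 1 codewords.
  weight 6: 1 codewords.
Minimum distance d = smallest w > 0 with A_w > 0 = 3.
Sanity: Σ A_w = 8 = 2^3 = 8 ✓.


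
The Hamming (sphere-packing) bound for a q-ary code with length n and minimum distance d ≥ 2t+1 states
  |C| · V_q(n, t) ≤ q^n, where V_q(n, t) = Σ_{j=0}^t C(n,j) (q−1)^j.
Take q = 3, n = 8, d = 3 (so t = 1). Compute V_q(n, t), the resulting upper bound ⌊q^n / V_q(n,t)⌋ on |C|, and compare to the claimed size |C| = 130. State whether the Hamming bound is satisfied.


V_q(n, t) = 17, q^n = 6561, Hamming bound = 385, |C| = 130 ≤ bound (satisfied).

Step 1: Compute V_q(n, t) = Σ_{j=0}^1 C(n, j) (q−1)^j.
  j = 0: C(8,0)·(2)^0 = 1·1 = 1.
  j = 1: C(8,1)·(2)^1 = 8·2 = 16.
  V_q(n, t) = 1 + 16 = 17.
Step 2: q^n = 3^8 = 6561.
Step 3: Hamming bound ⌊q^n / V_q(n,t)⌋ = ⌊6561/17⌋ = 385.
Step 4: Compare |C| = 130 to 385: satisfied.
The claimed |C| lies below the Hamming bound.


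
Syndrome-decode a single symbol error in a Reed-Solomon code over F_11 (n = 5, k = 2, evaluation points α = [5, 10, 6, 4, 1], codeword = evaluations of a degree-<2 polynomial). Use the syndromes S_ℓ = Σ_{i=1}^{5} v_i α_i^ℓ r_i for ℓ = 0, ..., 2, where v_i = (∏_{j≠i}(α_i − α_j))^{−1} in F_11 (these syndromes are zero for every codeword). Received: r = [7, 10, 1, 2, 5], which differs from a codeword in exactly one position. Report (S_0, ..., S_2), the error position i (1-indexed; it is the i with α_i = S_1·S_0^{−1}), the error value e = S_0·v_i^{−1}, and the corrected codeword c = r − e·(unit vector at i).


S = (7, 7, 7), error at position 5, error magnitude e = 7, c = [7, 10, 1, 2, 9].

Step 1: column multipliers v_i = (∏_{j≠i}(α_i − α_j))^{−1} mod 11.
  i = 1 (α = 5): (5−10)(5−6)(5−4)(5−1) = (−5)·(−1)·1·4 = 20 ≡ 9, so v_1 = 9^{−1} = 5 (mod 11).
  i = 2 (α = 10): (10−5)(10−6)(10−4)(10−1) = 5·4·6·9 = 1080 ≡ 2, so v_2 = 2^{−1} = 6 (mod 11).
  i = 3 (α = 6): (6−5)(6−10)(6−4)(6−1) = 1·(−4)·2·5 = −40 ≡ 4, so v_3 = 4^{−1} = 3 (mod 11).
  i = 4 (α = 4): (4−5)(4−10)(4−6)(4−1) = (−1)·(−6)·(−2)·3 = −36 ≡ 8, so v_4 = 8^{−1} = 7 (mod 11).
  i = 5 (α = 1): (1−5)(1−10)(1−6)(1−4) = (−4)·(−9)·(−5)·(−3) = 540 ≡ 1, so v_5 = 1^{−1} = 1 (mod 11).
  v = [5, 6, 3, 7, 1].
Step 2: syndromes of r = [7, 10, 1, 2, 5] (all sums mod 11).
  S_0 = Σ v_i r_i = 5·7 + 6·10 + 3·1 + 7·2 + 1·5 = 117 ≡ 7.
  S_1 = Σ v_i α_i r_i = 5·5·7 + 6·10·10 + 3·6·1 + 7·4·2 + 1·1·5 = 854 ≡ 7.
  α_i^2 mod 11 = [3, 1, 3, 5, 1].
  S_2 = Σ v_i α_i^2 r_i = 5·3·7 + 6·1·10 + 3·3·1 + 7·5·2 + 1·1·5 = 249 ≡ 7.
  S = (7, 7, 7) ≠ 0, so r is not a codeword (an error is present).
Step 3: locate the error. For a single error e at position i, S_ℓ = v_i·e·α_i^ℓ, so α_err = S_1/S_0.
  S_0^{−1} = 7^{−1} = 8 (mod 11), so α_err = 7·8 = 56 ≡ 1 = α_5. Error position i = 5.
  Consistency check: S_2/S_1 = 7·8 = 56 ≡ 1 = α_err ✓ (single-error assumption holds).
Step 4: error magnitude e = S_0/v_5 = S_0·∏_{j≠5}(α_5 − α_j) = 7·1 = 7 ≡ 7 (mod 11).
Step 5: correct position 5: c_5 = r_5 − e = 5 − 7 ≡ 9 (mod 11). Hence c = [7, 10, 1, 2, 9].
  Check: interpolating c through the α_i gives m(x) = 4 + 5·x (degree < 2) with m(α_i) = c_i for every i, so c is indeed a codeword.


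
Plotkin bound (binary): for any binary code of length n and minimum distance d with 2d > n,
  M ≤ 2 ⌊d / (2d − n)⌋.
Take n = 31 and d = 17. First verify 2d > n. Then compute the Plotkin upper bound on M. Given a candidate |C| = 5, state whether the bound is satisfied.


Plotkin bound M ≤ 10; given |C| = 5 ≤ bound (satisfied).

Check applicability: 2d = 34, n = 31.
2d − n = 3 > 0, so Plotkin applies.
Compute d/(2d−n) = 17/3 ≈ 5.6667.
⌊d/(2d−n)⌋ = 5.
Plotkin bound: M ≤ 2·5 = 10.
Given |C| = 5, check: satisfied.
This |C| is below the Plotkin bound.


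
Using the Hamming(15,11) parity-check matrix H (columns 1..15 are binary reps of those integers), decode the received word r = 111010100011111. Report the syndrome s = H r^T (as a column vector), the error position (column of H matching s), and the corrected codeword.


s = (1, 0, 0, 1)^T, error position = 9, corrected codeword c = 111010101011111

Compute s = H r^T mod 2 one row at a time:
  s_1 = 0 + 0 + 0 + 1 + 1 + 1 + 1 + 1 = 5 ≡ 1 (mod 2).
  s_2 = 0 + 1 + 0 + 1 + 1 + 1 + 1 + 1 = 6 ≡ 0 (mod 2).
  s_3 = 1 + 1 + 0 + 1 + 0 + 1 + 1 + 1 = 6 ≡ 0 (mod 2).
  s_4 = 1 + 1 + 1 + 1 + 0 + 1 + 1 + 1 = 7 ≡ 1 (mod 2).
s = (1, 0, 0, 1)^T — this equals column 9 of H (binary 1001), so error is at position 9.
Correct: flip bit 9 of r = 111010100011111 to get c = 111010101011111.


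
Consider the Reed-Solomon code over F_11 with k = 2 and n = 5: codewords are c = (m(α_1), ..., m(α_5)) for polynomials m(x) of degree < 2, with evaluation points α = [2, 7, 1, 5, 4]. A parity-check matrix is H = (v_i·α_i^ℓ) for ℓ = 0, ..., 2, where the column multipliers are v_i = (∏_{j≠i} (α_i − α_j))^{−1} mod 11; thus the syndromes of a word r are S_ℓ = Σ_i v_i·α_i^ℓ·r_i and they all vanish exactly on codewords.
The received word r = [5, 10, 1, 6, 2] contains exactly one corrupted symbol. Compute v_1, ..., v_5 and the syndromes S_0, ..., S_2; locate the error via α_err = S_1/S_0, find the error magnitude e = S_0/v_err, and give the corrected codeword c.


S = (10, 4, 6), error at position 2, error magnitude e = 7, c = [5, 3, 1, 6, 2].

Step 1: column multipliers v_i = (∏_{j≠i}(α_i − α_j))^{−1} mod 11.
  i = 1 (α = 2): (2−7)(2−1)(2−5)(2−4) = (−5)·1·(−3)·(−2) = −30 ≡ 3, so v_1 = 3^{−1} = 4 (mod 11).
  i = 2 (α = 7): (7−2)(7−1)(7−5)(7−4) = 5·6·2·3 = 180 ≡ 4, so v_2 = 4^{−1} = 3 (mod 11).
  i = 3 (α = 1): (1−2)(1−7)(1−5)(1−4) = (−1)·(−6)·(−4)·(−3) = 72 ≡ 6, so v_3 = 6^{−1} = 2 (mod 11).
  i = 4 (α = 5): (5−2)(5−7)(5−1)(5−4) = 3·(−2)·4·1 = −24 ≡ 9, so v_4 = 9^{−1} = 5 (mod 11).
  i = 5 (α = 4): (4−2)(4−7)(4−1)(4−5) = 2·(−3)·3·(−1) = 18 ≡ 7, so v_5 = 7^{−1} = 8 (mod 11).
  v = [4, 3, 2, 5, 8].
Step 2: syndromes of r = [5, 10, 1, 6, 2] (all sums mod 11).
  S_0 = Σ v_i r_i = 4·5 + 3·10 + 2·1 + 5·6 + 8·2 = 98 ≡ 10.
  S_1 = Σ v_i α_i r_i = 4·2·5 + 3·7·10 + 2·1·1 + 5·5·6 + 8·4·2 = 466 ≡ 4.
  α_i^2 mod 11 = [4, 5, 1, 3, 5].
  S_2 = Σ v_i α_i^2 r_i = 4·4·5 + 3·5·10 + 2·1·1 + 5·3·6 + 8·5·2 = 402 ≡ 6.
  S = (10, 4, 6) ≠ 0, so r is not a codeword (an error is present).
Step 3: locate the error. For a single error e at position i, S_ℓ = v_i·e·α_i^ℓ, so α_err = S_1/S_0.
  S_0^{−1} = 10^{−1} = 10 (mod 11), so α_err = 4·10 = 40 ≡ 7 = α_2. Error position i = 2.
  Consistency check: S_2/S_1 = 6·3 = 18 ≡ 7 = α_err ✓ (single-error assumption holds).
Step 4: error magnitude e = S_0/v_2 = S_0·∏_{j≠2}(α_2 − α_j) = 10·4 = 40 ≡ 7 (mod 11).
Step 5: correct position 2: c_2 = r_2 − e = 10 − 7 ≡ 3 (mod 11). Hence c = [5, 3, 1, 6, 2].
  Check: interpolating c through the α_i gives m(x) = 8 + 4·x (degree < 2) with m(α_i) = c_i for every i, so c is indeed a codeword.


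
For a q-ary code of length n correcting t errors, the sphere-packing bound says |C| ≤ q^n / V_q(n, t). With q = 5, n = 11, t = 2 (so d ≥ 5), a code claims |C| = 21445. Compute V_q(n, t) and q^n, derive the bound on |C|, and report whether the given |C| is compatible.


V_q(n, t) = 925, q^n = 48828125, Hamming bound = 52787, |C| = 21445 ≤ bound (satisfied).

Step 1: Compute V_q(n, t) = Σ_{j=0}^2 C(n, j) (q−1)^j.
  j = 0: C(11,0)·(4)^0 = 1·1 = 1.
  j = 1: C(11,1)·(4)^1 = 11·4 = 44.
  j = 2: C(11,2)·(4)^2 = 55·16 = 880.
  V_q(n, t) = 1 + 44 + 880 = 925.
Step 2: q^n = 5^11 = 48828125.
Step 3: Hamming bound ⌊q^n / V_q(n,t)⌋ = ⌊48828125/925⌋ = 52787.
Step 4: Compare |C| = 21445 to 52787: satisfied.
The claimed |C| lies below the Hamming bound.


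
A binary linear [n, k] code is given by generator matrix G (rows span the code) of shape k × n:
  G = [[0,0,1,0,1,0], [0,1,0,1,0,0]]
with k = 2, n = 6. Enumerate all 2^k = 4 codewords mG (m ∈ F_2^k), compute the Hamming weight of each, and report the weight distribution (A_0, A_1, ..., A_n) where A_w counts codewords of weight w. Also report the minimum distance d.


Weight distribution: A_0 = 1, A_2 = 2, A_4 = 1. Minimum distance d = 2.

Enumerate all 2^2 = 4 messages m ∈ F_2^2.
For each, compute codeword c = mG in F_2^6, then tally its weight.
  m = 00 → c = 000000, weight = 0.
  m = 10 → c = 001010, weight = 2.
  m = 01 → c = 010100, weight = 2.
  m = 11 → c = 011110, weight = 4.
Tally weights:
  weight 0: 1 codewords.
  weight 2: 2 codewords.
  weight 4: 1 codewords.
Minimum distance d = smallest w > 0 with A_w > 0 = 2.
Sanity: Σ A_w = 4 = 2^2 = 4 ✓.


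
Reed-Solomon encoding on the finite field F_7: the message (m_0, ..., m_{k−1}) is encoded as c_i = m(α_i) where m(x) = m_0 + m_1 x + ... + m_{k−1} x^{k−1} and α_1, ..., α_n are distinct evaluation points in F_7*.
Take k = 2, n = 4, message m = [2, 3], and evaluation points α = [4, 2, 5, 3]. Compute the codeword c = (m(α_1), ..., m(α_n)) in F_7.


c = [0, 1, 3, 4]

Message polynomial: m(x) = 2 + 3·x (mod 7).
For each evaluation point α_i, compute m(α_i) mod 7:
  α_1 = 4: Horner steps 3 → 0, so m(4) = 0.
  α_2 = 2: Horner steps 3 → 1, so m(2) = 1.
  α_3 = 5: Horner steps 3 → 3, so m(5) = 3.
  α_4 = 3: Horner steps 3 → 4, so m(3) = 4.
Codeword c = [0, 1, 3, 4] ∈ F_7^4.


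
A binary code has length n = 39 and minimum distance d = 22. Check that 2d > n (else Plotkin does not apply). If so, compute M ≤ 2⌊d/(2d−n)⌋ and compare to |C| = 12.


Plotkin bound M ≤ 8; given |C| = 12 > bound (violated).

Check applicability: 2d = 44, n = 39.
2d − n = 5 > 0, so Plotkin applies.
Compute d/(2d−n) = 22/5 ≈ 4.4000.
⌊d/(2d−n)⌋ = 4.
Plotkin bound: M ≤ 2·4 = 8.
Given |C| = 12, check: VIOLATED.
This |C| is above the Plotkin bound, so no binary code with n = 39, d = 22 and 12 codewords exists.


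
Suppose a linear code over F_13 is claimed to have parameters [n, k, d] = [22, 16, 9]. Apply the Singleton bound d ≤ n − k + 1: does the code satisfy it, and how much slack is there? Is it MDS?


Singleton RHS = n − k + 1 = 7, slack = -2, bound violated (no such code; not MDS).

Singleton bound: d ≤ n − k + 1.
Here n = 22, k = 16, so n − k + 1 = 7.
Given d = 9, check d ≤ 7: NO.
Slack = (n − k + 1) − d = -2.
The slack is negative: d = 9 exceeds n − k + 1 = 7 by 2, so the Singleton bound is violated and no linear [22, 16, 9]_13 code can exist. In particular it is not MDS (MDS requires d = n − k + 1 exactly).
Description: the claimed parameters are [22, 16, 9]_13; such a code would be impossible (violates the Singleton bound).


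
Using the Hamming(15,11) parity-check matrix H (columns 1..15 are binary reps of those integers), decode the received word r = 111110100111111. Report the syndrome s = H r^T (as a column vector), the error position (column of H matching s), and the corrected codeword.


s = (0, 1, 1, 1)^T, error position = 7, corrected codeword c = 111110000111111

Compute s = H r^T mod 2 one row at a time:
  s_1 = 0 + 0 + 1 + 1 + 1 + 1 + 1 + 1 = 6 ≡ 0 (mod 2).
  s_2 = 1 + 1 + 0 + 1 + 1 + 1 + 1 + 1 = 7 ≡ 1 (mod 2).
  s_3 = 1 + 1 + 0 + 1 + 1 + 1 + 1 + 1 = 7 ≡ 1 (mod 2).
  s_4 = 1 + 1 + 1 + 1 + 0 + 1 + 1 + 1 = 7 ≡ 1 (mod 2).
s = (0, 1, 1, 1)^T — this equals column 7 of H (binary 0111), so error is at position 7.
Correct: flip bit 7 of r = 111110100111111 to get c = 111110000111111.


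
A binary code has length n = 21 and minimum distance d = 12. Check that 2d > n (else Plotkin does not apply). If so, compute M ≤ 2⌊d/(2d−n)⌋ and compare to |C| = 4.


Plotkin bound M ≤ 8; given |C| = 4 ≤ bound (satisfied).

Check applicability: 2d = 24, n = 21.
2d − n = 3 > 0, so Plotkin applies.
Compute d/(2d−n) = 12/3 ≈ 4.0000.
⌊d/(2d−n)⌋ = 4.
Plotkin bound: M ≤ 2·4 = 8.
Given |C| = 4, check: satisfied.
This |C| is below the Plotkin bound.


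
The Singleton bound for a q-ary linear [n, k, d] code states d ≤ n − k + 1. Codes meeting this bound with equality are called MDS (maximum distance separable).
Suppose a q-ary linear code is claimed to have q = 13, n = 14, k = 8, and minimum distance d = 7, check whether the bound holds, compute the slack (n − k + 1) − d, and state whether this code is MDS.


Singleton RHS = n − k + 1 = 7, slack = 0, bound satisfied, MDS.

Singleton bound: d ≤ n − k + 1.
Here n = 14, k = 8, so n − k + 1 = 7.
Given d = 7, check d ≤ 7: YES.
Slack = (n − k + 1) − d = 0.
The code is MDS (slack = 0).
Description: the claimed parameters are [14, 8, 7]_13; such a code would be MDS (meets Singleton bound).


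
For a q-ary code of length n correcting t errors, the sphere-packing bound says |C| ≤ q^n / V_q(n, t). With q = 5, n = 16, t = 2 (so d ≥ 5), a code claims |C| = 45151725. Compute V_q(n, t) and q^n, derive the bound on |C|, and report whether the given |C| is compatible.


V_q(n, t) = 1985, q^n = 152587890625, Hamming bound = 76870473, |C| = 45151725 ≤ bound (satisfied).

Step 1: Compute V_q(n, t) = Σ_{j=0}^2 C(n, j) (q−1)^j.
  j = 0: C(16,0)·(4)^0 = 1·1 = 1.
  j = 1: C(16,1)·(4)^1 = 16·4 = 64.
  j = 2: C(16,2)·(4)^2 = 120·16 = 1920.
  V_q(n, t) = 1 + 64 + 1920 = 1985.
Step 2: q^n = 5^16 = 152587890625.
Step 3: Hamming bound ⌊q^n / V_q(n,t)⌋ = ⌊152587890625/1985⌋ = 76870473.
Step 4: Compare |C| = 45151725 to 76870473: satisfied.
The claimed |C| lies below the Hamming bound.


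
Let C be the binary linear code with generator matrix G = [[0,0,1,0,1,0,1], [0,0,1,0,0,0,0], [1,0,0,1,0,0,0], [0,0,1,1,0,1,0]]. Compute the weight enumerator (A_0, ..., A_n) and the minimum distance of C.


Weight distribution: A_0 = 1, A_1 = 1, A_2 = 4, A_3 = 4, A_4 = 3, A_5 = 3. Minimum distance d = 1.

Enumerate all 2^4 = 16 messages m ∈ F_2^4.
For each, compute codeword c = mG in F_2^7, then tally its weight.
  m = 0000 → c = 0000000, weight = 0.
  m = 1000 → c = 0010101, weight = 3.
  m = 0100 → c = 0010000, weight = 1.
  m = 1100 → c = 0000101, weight = 2.
  m = 0010 → c = 1001000, weight = 2.
  m = 1010 → c = 1011101, weight = 5.
  m = 0110 → c = 1011000, weight = 3.
  m = 1110 → c = 1001101, weight = 4.
  m = 0001 → c = 0011010, weight = 3.
  m = 1001 → c = 0001111, weight = 4.
  m = 0101 → c = 0001010, weight = 2.
  m = 1101 → c = 0011111, weight = 5.
  m = 0011 → c = 1010010, weight = 3.
  m = 1011 → c = 1000111, weight = 4.
  m = 0111 → c = 1000010, weight = 2.
  m = 1111 → c = 1010111, weight = 5.
Tally weights:
  weight 0: 1 codewords.
  weight 1: 1 codewords.
  weight 2: 4 codewords.
  weight 3: 4 codewords.
  weight 4: 3 codewords.
  weight 5: 3 codewords.
Minimum distance d = smallest w > 0 with A_w > 0 = 1.
Sanity: Σ A_w = 16 = 2^4 = 16 ✓.


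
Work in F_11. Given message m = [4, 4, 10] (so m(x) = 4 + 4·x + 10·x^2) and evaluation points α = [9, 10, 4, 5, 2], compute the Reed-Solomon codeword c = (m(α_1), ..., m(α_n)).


c = [3, 10, 4, 10, 8]

Message polynomial: m(x) = 4 + 4·x + 10·x^2 (mod 11).
For each evaluation point α_i, compute m(α_i) mod 11:
  α_1 = 9: Horner steps 10 → 6 → 3, so m(9) = 3.
  α_2 = 10: Horner steps 10 → 5 → 10, so m(10) = 10.
  α_3 = 4: Horner steps 10 → 0 → 4, so m(4) = 4.
  α_4 = 5: Horner steps 10 → 10 → 10, so m(5) = 10.
  α_5 = 2: Horner steps 10 → 2 → 8, so m(2) = 8.
Codeword c = [3, 10, 4, 10, 8] ∈ F_11^5.


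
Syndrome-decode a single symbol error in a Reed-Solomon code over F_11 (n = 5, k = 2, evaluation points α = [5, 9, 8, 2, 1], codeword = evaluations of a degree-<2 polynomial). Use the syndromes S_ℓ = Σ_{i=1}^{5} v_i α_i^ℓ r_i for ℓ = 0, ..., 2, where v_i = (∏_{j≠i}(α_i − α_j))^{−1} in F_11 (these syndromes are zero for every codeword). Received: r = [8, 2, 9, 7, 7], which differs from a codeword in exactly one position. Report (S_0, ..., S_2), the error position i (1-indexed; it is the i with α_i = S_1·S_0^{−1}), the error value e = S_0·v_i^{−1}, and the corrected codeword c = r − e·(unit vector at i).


S = (1, 1, 1), error at position 5, error magnitude e = 4, c = [8, 2, 9, 7, 3].

Step 1: column multipliers v_i = (∏_{j≠i}(α_i − α_j))^{−1} mod 11.
  i = 1 (α = 5): (5−9)(5−8)(5−2)(5−1) = (−4)·(−3)·3·4 = 144 ≡ 1, so v_1 = 1^{−1} = 1 (mod 11).
  i = 2 (α = 9): (9−5)(9−8)(9−2)(9−1) = 4·1·7·8 = 224 ≡ 4, so v_2 = 4^{−1} = 3 (mod 11).
  i = 3 (α = 8): (8−5)(8−9)(8−2)(8−1) = 3·(−1)·6·7 = −126 ≡ 6, so v_3 = 6^{−1} = 2 (mod 11).
  i = 4 (α = 2): (2−5)(2−9)(2−8)(2−1) = (−3)·(−7)·(−6)·1 = −126 ≡ 6, so v_4 = 6^{−1} = 2 (mod 11).
  i = 5 (α = 1): (1−5)(1−9)(1−8)(1−2) = (−4)·(−8)·(−7)·(−1) = 224 ≡ 4, so v_5 = 4^{−1} = 3 (mod 11).
  v = [1, 3, 2, 2, 3].
Step 2: syndromes of r = [8, 2, 9, 7, 7] (all sums mod 11).
  S_0 = Σ v_i r_i = 1·8 + 3·2 + 2·9 + 2·7 + 3·7 = 67 ≡ 1.
  S_1 = Σ v_i α_i r_i = 1·5·8 + 3·9·2 + 2·8·9 + 2·2·7 + 3·1·7 = 287 ≡ 1.
  α_i^2 mod 11 = [3, 4, 9, 4, 1].
  S_2 = Σ v_i α_i^2 r_i = 1·3·8 + 3·4·2 + 2·9·9 + 2·4·7 + 3·1·7 = 287 ≡ 1.
  S = (1, 1, 1) ≠ 0, so r is not a codeword (an error is present).
Step 3: locate the error. For a single error e at position i, S_ℓ = v_i·e·α_i^ℓ, so α_err = S_1/S_0.
  S_0^{−1} = 1^{−1} = 1 (mod 11), so α_err = 1·1 = 1 ≡ 1 = α_5. Error position i = 5.
  Consistency check: S_2/S_1 = 1·1 = 1 ≡ 1 = α_err ✓ (single-error assumption holds).
Step 4: error magnitude e = S_0/v_5 = S_0·∏_{j≠5}(α_5 − α_j) = 1·4 = 4 ≡ 4 (mod 11).
Step 5: correct position 5: c_5 = r_5 − e = 7 − 4 ≡ 3 (mod 11). Hence c = [8, 2, 9, 7, 3].
  Check: interpolating c through the α_i gives m(x) = 10 + 4·x (degree < 2) with m(α_i) = c_i for every i, so c is indeed a codeword.


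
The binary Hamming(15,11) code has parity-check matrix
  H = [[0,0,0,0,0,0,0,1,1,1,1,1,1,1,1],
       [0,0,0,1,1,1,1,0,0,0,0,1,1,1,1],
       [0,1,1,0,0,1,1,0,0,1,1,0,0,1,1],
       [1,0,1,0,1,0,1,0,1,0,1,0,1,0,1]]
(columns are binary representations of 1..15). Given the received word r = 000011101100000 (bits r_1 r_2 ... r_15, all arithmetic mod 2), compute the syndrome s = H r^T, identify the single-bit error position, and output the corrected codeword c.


s = (0, 1, 1, 1)^T, error position = 7, corrected codeword c = 000011001100000

Compute s = H r^T mod 2 one row at a time:
  s_1 = 0 + 1 + 1 + 0 + 0 + 0 + 0 + 0 = 2 ≡ 0 (mod 2).
  s_2 = 0 + 1 + 1 + 1 + 0 + 0 + 0 + 0 = 3 ≡ 1 (mod 2).
  s_3 = 0 + 0 + 1 + 1 + 1 + 0 + 0 + 0 = 3 ≡ 1 (mod 2).
  s_4 = 0 + 0 + 1 + 1 + 1 + 0 + 0 + 0 = 3 ≡ 1 (mod 2).
s = (0, 1, 1, 1)^T — this equals column 7 of H (binary 0111), so error is at position 7.
Correct: flip bit 7 of r = 000011101100000 to get c = 000011001100000.


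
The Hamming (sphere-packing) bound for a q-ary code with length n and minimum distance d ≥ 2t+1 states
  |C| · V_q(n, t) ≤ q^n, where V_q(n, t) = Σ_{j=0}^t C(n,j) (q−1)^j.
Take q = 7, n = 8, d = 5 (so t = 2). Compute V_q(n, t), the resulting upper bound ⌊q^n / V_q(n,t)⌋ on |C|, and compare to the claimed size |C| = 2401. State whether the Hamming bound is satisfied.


V_q(n, t) = 1057, q^n = 5764801, Hamming bound = 5453, |C| = 2401 ≤ bound (satisfied).

Step 1: Compute V_q(n, t) = Σ_{j=0}^2 C(n, j) (q−1)^j.
  j = 0: C(8,0)·(6)^0 = 1·1 = 1.
  j = 1: C(8,1)·(6)^1 = 8·6 = 48.
  j = 2: C(8,2)·(6)^2 = 28·36 = 1008.
  V_q(n, t) = 1 + 48 + 1008 = 1057.
Step 2: q^n = 7^8 = 5764801.
Step 3: Hamming bound ⌊q^n / V_q(n,t)⌋ = ⌊5764801/1057⌋ = 5453.
Step 4: Compare |C| = 2401 to 5453: satisfied.
The claimed |C| lies below the Hamming bound.


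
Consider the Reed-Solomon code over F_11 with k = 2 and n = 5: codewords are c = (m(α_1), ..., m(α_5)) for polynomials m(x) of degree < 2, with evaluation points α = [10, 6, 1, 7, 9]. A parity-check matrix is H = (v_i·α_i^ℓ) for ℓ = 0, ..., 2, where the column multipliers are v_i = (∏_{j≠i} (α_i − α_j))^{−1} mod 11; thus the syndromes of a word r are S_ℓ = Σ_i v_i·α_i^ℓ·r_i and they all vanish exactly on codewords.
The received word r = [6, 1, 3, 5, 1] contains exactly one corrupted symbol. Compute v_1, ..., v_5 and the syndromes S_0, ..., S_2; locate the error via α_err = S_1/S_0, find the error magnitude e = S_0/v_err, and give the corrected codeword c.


S = (3, 5, 1), error at position 5, error magnitude e = 10, c = [6, 1, 3, 5, 2].

Step 1: column multipliers v_i = (∏_{j≠i}(α_i − α_j))^{−1} mod 11.
  i = 1 (α = 10): (10−6)(10−1)(10−7)(10−9) = 4·9·3·1 = 108 ≡ 9, so v_1 = 9^{−1} = 5 (mod 11).
  i = 2 (α = 6): (6−10)(6−1)(6−7)(6−9) = (−4)·5·(−1)·(−3) = −60 ≡ 6, so v_2 = 6^{−1} = 2 (mod 11).
  i = 3 (α = 1): (1−10)(1−6)(1−7)(1−9) = (−9)·(−5)·(−6)·(−8) = 2160 ≡ 4, so v_3 = 4^{−1} = 3 (mod 11).
  i = 4 (α = 7): (7−10)(7−6)(7−1)(7−9) = (−3)·1·6·(−2) = 36 ≡ 3, so v_4 = 3^{−1} = 4 (mod 11).
  i = 5 (α = 9): (9−10)(9−6)(9−1)(9−7) = (−1)·3·8·2 = −48 ≡ 7, so v_5 = 7^{−1} = 8 (mod 11).
  v = [5, 2, 3, 4, 8].
Step 2: syndromes of r = [6, 1, 3, 5, 1] (all sums mod 11).
  S_0 = Σ v_i r_i = 5·6 + 2·1 + 3·3 + 4·5 + 8·1 = 69 ≡ 3.
  S_1 = Σ v_i α_i r_i = 5·10·6 + 2·6·1 + 3·1·3 + 4·7·5 + 8·9·1 = 533 ≡ 5.
  α_i^2 mod 11 = [1, 3, 1, 5, 4].
  S_2 = Σ v_i α_i^2 r_i = 5·1·6 + 2·3·1 + 3·1·3 + 4·5·5 + 8·4·1 = 177 ≡ 1.
  S = (3, 5, 1) ≠ 0, so r is not a codeword (an error is present).
Step 3: locate the error. For a single error e at position i, S_ℓ = v_i·e·α_i^ℓ, so α_err = S_1/S_0.
  S_0^{−1} = 3^{−1} = 4 (mod 11), so α_err = 5·4 = 20 ≡ 9 = α_5. Error position i = 5.
  Consistency check: S_2/S_1 = 1·9 = 9 ≡ 9 = α_err ✓ (single-error assumption holds).
Step 4: error magnitude e = S_0/v_5 = S_0·∏_{j≠5}(α_5 − α_j) = 3·7 = 21 ≡ 10 (mod 11).
Step 5: correct position 5: c_5 = r_5 − e = 1 − 10 ≡ 2 (mod 11). Hence c = [6, 1, 3, 5, 2].
  Check: interpolating c through the α_i gives m(x) = 10 + 4·x (degree < 2) with m(α_i) = c_i for every i, so c is indeed a codeword.


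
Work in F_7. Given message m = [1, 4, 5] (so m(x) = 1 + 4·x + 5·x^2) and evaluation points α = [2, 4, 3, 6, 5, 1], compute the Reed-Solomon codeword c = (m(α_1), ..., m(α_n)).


c = [1, 6, 2, 2, 6, 3]

Message polynomial: m(x) = 1 + 4·x + 5·x^2 (mod 7).
For each evaluation point α_i, compute m(α_i) mod 7:
  α_1 = 2: Horner steps 5 → 0 → 1, so m(2) = 1.
  α_2 = 4: Horner steps 5 → 3 → 6, so m(4) = 6.
  α_3 = 3: Horner steps 5 → 5 → 2, so m(3) = 2.
  α_4 = 6: Horner steps 5 → 6 → 2, so m(6) = 2.
  α_5 = 5: Horner steps 5 → 1 → 6, so m(5) = 6.
  α_6 = 1: Horner steps 5 → 2 → 3, so m(1) = 3.
Codeword c = [1, 6, 2, 2, 6, 3] ∈ F_7^6.


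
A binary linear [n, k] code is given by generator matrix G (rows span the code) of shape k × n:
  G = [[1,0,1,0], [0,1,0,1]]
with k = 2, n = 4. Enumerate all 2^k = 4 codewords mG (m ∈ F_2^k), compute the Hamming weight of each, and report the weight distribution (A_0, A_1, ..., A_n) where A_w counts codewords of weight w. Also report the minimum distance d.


Weight distribution: A_0 = 1, A_2 = 2, A_4 = 1. Minimum distance d = 2.

Enumerate all 2^2 = 4 messages m ∈ F_2^2.
For each, compute codeword c = mG in F_2^4, then tally its weight.
  m = 00 → c = 0000, weight = 0.
  m = 10 → c = 1010, weight = 2.
  m = 01 → c = 0101, weight = 2.
  m = 11 → c = 1111, weight = 4.
Tally weights:
  weight 0: 1 codewords.
  weight 2: 2 codewords.
  weight 4: 1 codewords.
Minimum distance d = smallest w > 0 with A_w > 0 = 2.
Sanity: Σ A_w = 4 = 2^2 = 4 ✓.
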